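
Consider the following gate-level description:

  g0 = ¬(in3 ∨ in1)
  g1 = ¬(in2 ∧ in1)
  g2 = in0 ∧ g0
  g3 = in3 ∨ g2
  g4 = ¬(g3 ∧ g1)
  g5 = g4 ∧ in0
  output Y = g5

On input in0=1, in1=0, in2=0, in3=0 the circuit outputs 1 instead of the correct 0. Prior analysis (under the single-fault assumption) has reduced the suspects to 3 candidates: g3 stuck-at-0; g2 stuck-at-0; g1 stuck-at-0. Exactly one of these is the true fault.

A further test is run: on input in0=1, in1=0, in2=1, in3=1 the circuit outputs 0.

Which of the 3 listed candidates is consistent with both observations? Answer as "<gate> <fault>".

g2 stuck-at-0

Evaluate each candidate on input in0=1, in1=0, in2=1, in3=1:
  g3 stuck-at-0: g0=0, g1=1, g2=0, g3=0 [stuck-at-0], g4=1, g5=1 → 1 — eliminated
  g2 stuck-at-0: g0=0, g1=1, g2=0 [stuck-at-0], g3=1, g4=0, g5=0 → 0 — matches
  g1 stuck-at-0: g0=0, g1=0 [stuck-at-0], g2=0, g3=1, g4=1, g5=1 → 1 — eliminated
Only g2 stuck-at-0 reproduces the observed 0.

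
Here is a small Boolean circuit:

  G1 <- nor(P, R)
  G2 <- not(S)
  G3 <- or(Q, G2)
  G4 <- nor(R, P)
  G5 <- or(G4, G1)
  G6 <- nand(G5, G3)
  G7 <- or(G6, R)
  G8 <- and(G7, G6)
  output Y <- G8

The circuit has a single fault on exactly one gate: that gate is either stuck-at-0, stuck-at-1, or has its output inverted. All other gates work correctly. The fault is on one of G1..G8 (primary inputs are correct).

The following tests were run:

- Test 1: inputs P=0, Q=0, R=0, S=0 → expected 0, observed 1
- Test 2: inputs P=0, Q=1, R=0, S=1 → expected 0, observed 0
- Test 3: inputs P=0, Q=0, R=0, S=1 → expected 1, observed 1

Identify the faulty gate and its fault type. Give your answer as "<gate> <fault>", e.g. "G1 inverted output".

Fault-free values for test 1 (P=0, Q=0, R=0, S=0): G1=1, G2=1, G3=1, G4=1, G5=1, G6=0, G7=0, G8=0, giving Y=0. Observed 1.
Test 1: faults giving observed 1 are {G2 stuck-at-0, G2 inverted output, G3 stuck-at-0, G3 inverted output, G5 stuck-at-0, G5 inverted output, G6 stuck-at-1, G6 inverted output, G8 stuck-at-1, G8 inverted output}.
Test 2 (P=0, Q=1, R=0, S=1): fault-free G1=1, G2=0, G3=1, G4=1, G5=1, G6=0, G7=0, G8=0 → 0; observed 0. Eliminates G3 stuck-at-0, G3 inverted output, G5 stuck-at-0, G5 inverted output, G6 stuck-at-1, G6 inverted output, G8 stuck-at-1, G8 inverted output.
Test 3 (P=0, Q=0, R=0, S=1): fault-free G1=1, G2=0, G3=0, G4=1, G5=1, G6=1, G7=1, G8=1 → 1; observed 1. Eliminates G2 inverted output.
Only G2 stuck-at-0 is consistent with every test.

G2 stuck-at-0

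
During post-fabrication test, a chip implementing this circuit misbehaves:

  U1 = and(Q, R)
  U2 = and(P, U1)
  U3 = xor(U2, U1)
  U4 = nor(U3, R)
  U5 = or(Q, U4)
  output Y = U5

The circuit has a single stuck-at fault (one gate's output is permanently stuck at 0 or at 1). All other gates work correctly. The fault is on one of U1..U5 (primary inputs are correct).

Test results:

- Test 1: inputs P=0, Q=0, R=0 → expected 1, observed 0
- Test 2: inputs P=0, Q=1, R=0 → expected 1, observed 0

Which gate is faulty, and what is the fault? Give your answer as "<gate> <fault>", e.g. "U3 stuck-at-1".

U5 stuck-at-0

Fault-free values for test 1 (P=0, Q=0, R=0): U1=0, U2=0, U3=0, U4=1, U5=1, giving Y=1. Observed 0.
Test 1: faults giving observed 0 are {U1 stuck-at-1, U2 stuck-at-1, U3 stuck-at-1, U4 stuck-at-0, U5 stuck-at-0}.
Test 2 (P=0, Q=1, R=0): fault-free U1=0, U2=0, U3=0, U4=1, U5=1 → 1; observed 0. Eliminates U1 stuck-at-1, U2 stuck-at-1, U3 stuck-at-1, U4 stuck-at-0.
Only U5 stuck-at-0 is consistent with every test.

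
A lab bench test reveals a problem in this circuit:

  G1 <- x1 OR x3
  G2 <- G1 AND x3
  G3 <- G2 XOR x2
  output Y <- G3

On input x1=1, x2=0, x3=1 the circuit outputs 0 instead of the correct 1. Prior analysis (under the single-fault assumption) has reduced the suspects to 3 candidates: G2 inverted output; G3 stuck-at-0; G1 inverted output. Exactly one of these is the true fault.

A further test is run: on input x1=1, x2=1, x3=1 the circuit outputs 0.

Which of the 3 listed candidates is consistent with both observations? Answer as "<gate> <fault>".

G3 stuck-at-0

Evaluate each candidate on input x1=1, x2=1, x3=1:
  G2 inverted output: G1=1, G2=0 [inverted output], G3=1 → 1 — eliminated
  G3 stuck-at-0: G1=1, G2=1, G3=0 [stuck-at-0] → 0 — matches
  G1 inverted output: G1=0 [inverted output], G2=0, G3=1 → 1 — eliminated
Only G3 stuck-at-0 reproduces the observed 0.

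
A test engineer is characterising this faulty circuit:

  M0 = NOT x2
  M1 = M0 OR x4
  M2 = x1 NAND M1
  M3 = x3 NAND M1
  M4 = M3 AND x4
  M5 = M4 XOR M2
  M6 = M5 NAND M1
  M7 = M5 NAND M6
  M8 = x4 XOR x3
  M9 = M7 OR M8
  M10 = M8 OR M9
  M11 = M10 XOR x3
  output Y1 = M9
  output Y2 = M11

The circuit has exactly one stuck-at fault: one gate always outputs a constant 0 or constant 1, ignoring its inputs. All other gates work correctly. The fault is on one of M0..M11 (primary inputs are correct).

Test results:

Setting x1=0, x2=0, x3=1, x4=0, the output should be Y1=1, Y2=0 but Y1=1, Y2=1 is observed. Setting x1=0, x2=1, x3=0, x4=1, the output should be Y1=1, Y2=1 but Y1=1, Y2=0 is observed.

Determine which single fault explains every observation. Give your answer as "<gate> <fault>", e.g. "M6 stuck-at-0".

M10 stuck-at-0

Fault-free values for test 1 (x1=0, x2=0, x3=1, x4=0): M0=1, M1=1, M2=1, M3=0, M4=0, M5=1, M6=0, M7=1, M8=1, M9=1, M10=1, M11=0, giving Y1=1, Y2=0. Observed Y1=1, Y2=1.
Test 1: faults giving observed Y1=1, Y2=1 are {M10 stuck-at-0, M11 stuck-at-1}.
Test 2 (x1=0, x2=1, x3=0, x4=1): fault-free M0=0, M1=1, M2=1, M3=1, M4=1, M5=0, M6=1, M7=1, M8=1, M9=1, M10=1, M11=1 → Y1=1, Y2=1; observed Y1=1, Y2=0. Eliminates M11 stuck-at-1.
Only M10 stuck-at-0 is consistent with every test.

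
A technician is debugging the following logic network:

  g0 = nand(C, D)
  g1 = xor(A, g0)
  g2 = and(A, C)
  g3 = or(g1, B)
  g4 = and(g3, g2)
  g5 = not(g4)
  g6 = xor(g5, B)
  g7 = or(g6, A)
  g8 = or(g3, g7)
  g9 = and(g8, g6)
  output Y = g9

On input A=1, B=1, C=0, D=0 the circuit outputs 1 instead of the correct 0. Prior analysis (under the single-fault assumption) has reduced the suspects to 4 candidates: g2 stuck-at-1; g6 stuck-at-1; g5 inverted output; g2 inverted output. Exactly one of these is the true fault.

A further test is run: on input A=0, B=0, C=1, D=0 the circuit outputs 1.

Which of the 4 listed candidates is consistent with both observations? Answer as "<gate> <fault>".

g6 stuck-at-1

Evaluate each candidate on input A=0, B=0, C=1, D=0:
  g2 stuck-at-1: g0=1, g1=1, g2=1 [stuck-at-1], g3=1, g4=1, g5=0, g6=0, g7=0, g8=1, g9=0 → 0 — eliminated
  g6 stuck-at-1: g0=1, g1=1, g2=0, g3=1, g4=0, g5=1, g6=1 [stuck-at-1], g7=1, g8=1, g9=1 → 1 — matches
  g5 inverted output: g0=1, g1=1, g2=0, g3=1, g4=0, g5=0 [inverted output], g6=0, g7=0, g8=1, g9=0 → 0 — eliminated
  g2 inverted output: g0=1, g1=1, g2=1 [inverted output], g3=1, g4=1, g5=0, g6=0, g7=0, g8=1, g9=0 → 0 — eliminated
Only g6 stuck-at-1 reproduces the observed 1.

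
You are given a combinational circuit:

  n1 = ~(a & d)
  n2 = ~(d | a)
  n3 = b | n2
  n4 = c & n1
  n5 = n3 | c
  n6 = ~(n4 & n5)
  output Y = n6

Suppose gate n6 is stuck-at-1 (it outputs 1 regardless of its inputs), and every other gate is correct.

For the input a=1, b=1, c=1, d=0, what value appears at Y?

Propagate with n6 forced: n1=1, n2=0, n3=1, n4=1, n5=1, n6=1 [stuck-at-1].
So Y = 1. (Without the fault it would be 0.)

1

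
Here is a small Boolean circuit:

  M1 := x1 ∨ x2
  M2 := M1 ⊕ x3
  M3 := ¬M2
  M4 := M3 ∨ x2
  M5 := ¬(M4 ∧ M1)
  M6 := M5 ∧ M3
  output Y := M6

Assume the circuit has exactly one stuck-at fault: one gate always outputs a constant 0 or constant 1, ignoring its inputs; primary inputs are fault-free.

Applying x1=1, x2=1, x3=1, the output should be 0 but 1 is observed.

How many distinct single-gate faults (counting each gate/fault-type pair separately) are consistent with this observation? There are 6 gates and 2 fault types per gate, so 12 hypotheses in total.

3

Fault-free: M1=1, M2=0, M3=1, M4=1, M5=0, M6=0 → 0. Observed 1.
  M1 stuck-at-0: output 0 ✗
  M1 stuck-at-1: output 0 ✗
  M2 stuck-at-0: output 0 ✗
  M2 stuck-at-1: output 0 ✗
  M3 stuck-at-0: output 0 ✗
  M3 stuck-at-1: output 0 ✗
  M4 stuck-at-0: output 1 ✓
  M4 stuck-at-1: output 0 ✗
  M5 stuck-at-0: output 0 ✗
  M5 stuck-at-1: output 1 ✓
  M6 stuck-at-0: output 0 ✗
  M6 stuck-at-1: output 1 ✓
Consistent faults: {M4 stuck-at-0, M5 stuck-at-1, M6 stuck-at-1} — 3 in all.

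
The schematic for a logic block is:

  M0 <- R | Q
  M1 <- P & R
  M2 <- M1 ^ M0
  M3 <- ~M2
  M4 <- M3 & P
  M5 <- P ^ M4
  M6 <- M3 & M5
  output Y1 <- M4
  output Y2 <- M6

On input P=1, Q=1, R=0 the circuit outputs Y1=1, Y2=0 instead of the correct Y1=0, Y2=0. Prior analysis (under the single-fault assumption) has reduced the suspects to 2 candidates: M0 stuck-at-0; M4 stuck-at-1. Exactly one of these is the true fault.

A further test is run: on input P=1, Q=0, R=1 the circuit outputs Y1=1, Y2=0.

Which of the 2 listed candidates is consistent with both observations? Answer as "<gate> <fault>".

Evaluate each candidate on input P=1, Q=0, R=1:
  M0 stuck-at-0: M0=0 [stuck-at-0], M1=1, M2=1, M3=0, M4=0, M5=1, M6=0 → Y1=0, Y2=0 — eliminated
  M4 stuck-at-1: M0=1, M1=1, M2=0, M3=1, M4=1 [stuck-at-1], M5=0, M6=0 → Y1=1, Y2=0 — matches
Only M4 stuck-at-1 reproduces the observed Y1=1, Y2=0.

M4 stuck-at-1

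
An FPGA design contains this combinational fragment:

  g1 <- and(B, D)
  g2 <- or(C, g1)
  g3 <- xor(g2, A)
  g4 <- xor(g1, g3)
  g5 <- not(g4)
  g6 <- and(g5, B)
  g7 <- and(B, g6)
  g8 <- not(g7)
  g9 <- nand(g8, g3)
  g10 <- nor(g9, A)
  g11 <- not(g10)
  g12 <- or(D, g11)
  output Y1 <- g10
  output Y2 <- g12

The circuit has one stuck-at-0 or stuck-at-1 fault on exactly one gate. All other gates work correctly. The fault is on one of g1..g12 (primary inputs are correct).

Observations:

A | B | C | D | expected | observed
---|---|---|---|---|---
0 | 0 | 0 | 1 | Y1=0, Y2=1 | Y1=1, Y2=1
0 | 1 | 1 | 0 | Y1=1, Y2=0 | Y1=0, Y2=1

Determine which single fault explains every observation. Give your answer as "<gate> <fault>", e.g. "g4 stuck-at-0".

Fault-free values for test 1 (A=0, B=0, C=0, D=1): g1=0, g2=0, g3=0, g4=0, g5=1, g6=0, g7=0, g8=1, g9=1, g10=0, g11=1, g12=1, giving Y1=0, Y2=1. Observed Y1=1, Y2=1.
Test 1: faults giving observed Y1=1, Y2=1 are {g1 stuck-at-1, g2 stuck-at-1, g3 stuck-at-1, g9 stuck-at-0, g10 stuck-at-1}.
Test 2 (A=0, B=1, C=1, D=0): fault-free g1=0, g2=1, g3=1, g4=1, g5=0, g6=0, g7=0, g8=1, g9=0, g10=1, g11=0, g12=0 → Y1=1, Y2=0; observed Y1=0, Y2=1. Eliminates g2 stuck-at-1, g3 stuck-at-1, g9 stuck-at-0, g10 stuck-at-1.
Only g1 stuck-at-1 is consistent with every test.

g1 stuck-at-1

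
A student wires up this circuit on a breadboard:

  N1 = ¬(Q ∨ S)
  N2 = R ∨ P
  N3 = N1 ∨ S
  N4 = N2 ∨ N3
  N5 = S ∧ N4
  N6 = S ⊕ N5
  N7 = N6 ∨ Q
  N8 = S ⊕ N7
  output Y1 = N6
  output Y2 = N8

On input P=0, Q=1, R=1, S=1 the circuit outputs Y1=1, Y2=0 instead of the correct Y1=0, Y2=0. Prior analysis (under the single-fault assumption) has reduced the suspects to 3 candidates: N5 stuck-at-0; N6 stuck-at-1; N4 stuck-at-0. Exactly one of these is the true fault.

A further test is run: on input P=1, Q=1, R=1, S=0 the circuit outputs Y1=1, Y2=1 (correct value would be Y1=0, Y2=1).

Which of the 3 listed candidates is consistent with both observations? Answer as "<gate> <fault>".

Evaluate each candidate on input P=1, Q=1, R=1, S=0:
  N5 stuck-at-0: N1=0, N2=1, N3=0, N4=1, N5=0 [stuck-at-0], N6=0, N7=1, N8=1 → Y1=0, Y2=1 — eliminated
  N6 stuck-at-1: N1=0, N2=1, N3=0, N4=1, N5=0, N6=1 [stuck-at-1], N7=1, N8=1 → Y1=1, Y2=1 — matches
  N4 stuck-at-0: N1=0, N2=1, N3=0, N4=0 [stuck-at-0], N5=0, N6=0, N7=1, N8=1 → Y1=0, Y2=1 — eliminated
Only N6 stuck-at-1 reproduces the observed Y1=1, Y2=1.

N6 stuck-at-1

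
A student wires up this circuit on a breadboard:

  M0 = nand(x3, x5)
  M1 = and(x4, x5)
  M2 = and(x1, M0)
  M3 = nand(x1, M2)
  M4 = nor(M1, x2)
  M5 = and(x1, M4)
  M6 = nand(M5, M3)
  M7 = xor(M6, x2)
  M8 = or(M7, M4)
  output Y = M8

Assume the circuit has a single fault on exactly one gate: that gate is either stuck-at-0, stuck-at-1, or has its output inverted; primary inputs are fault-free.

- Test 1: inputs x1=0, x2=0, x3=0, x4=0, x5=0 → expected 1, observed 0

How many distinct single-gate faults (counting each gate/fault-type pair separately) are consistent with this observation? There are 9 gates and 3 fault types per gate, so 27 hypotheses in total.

Fault-free: M0=1, M1=0, M2=0, M3=1, M4=1, M5=0, M6=1, M7=1, M8=1 → 1. Observed 0.
  M0: none of the 3 fault types match ✗
  M1: none of the 3 fault types match ✗
  M2: none of the 3 fault types match ✗
  M3: none of the 3 fault types match ✗
  M4: none of the 3 fault types match ✗
  M5: none of the 3 fault types match ✗
  M6: none of the 3 fault types match ✗
  M7: none of the 3 fault types match ✗
  M8: stuck-at-0, inverted output ✓; others ✗
Consistent faults: {M8 stuck-at-0, M8 inverted output} — 2 in all.

2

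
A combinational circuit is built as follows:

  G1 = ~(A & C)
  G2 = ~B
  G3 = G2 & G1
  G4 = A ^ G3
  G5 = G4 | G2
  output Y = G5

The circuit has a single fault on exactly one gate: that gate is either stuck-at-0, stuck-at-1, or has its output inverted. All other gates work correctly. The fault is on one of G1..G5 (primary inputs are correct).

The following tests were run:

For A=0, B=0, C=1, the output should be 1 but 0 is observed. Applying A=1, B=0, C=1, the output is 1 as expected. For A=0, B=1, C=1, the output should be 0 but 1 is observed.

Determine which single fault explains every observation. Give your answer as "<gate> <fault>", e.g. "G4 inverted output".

Fault-free values for test 1 (A=0, B=0, C=1): G1=1, G2=1, G3=1, G4=1, G5=1, giving Y=1. Observed 0.
Test 1: faults giving observed 0 are {G2 stuck-at-0, G2 inverted output, G5 stuck-at-0, G5 inverted output}.
Test 2 (A=1, B=0, C=1): fault-free G1=0, G2=1, G3=0, G4=1, G5=1 → 1; observed 1. Eliminates G5 stuck-at-0, G5 inverted output.
Test 3 (A=0, B=1, C=1): fault-free G1=1, G2=0, G3=0, G4=0, G5=0 → 0; observed 1. Eliminates G2 stuck-at-0.
Only G2 inverted output is consistent with every test.

G2 inverted output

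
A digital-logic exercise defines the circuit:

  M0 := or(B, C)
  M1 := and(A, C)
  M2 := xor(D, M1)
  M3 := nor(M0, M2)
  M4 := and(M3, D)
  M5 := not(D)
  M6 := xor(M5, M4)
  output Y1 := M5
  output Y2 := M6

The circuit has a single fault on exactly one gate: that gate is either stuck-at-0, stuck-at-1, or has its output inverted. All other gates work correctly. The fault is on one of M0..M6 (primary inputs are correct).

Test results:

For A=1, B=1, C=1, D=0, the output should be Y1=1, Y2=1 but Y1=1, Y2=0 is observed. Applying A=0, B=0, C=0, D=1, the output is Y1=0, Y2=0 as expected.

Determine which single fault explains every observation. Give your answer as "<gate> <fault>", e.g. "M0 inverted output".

M6 stuck-at-0

Fault-free values for test 1 (A=1, B=1, C=1, D=0): M0=1, M1=1, M2=1, M3=0, M4=0, M5=1, M6=1, giving Y1=1, Y2=1. Observed Y1=1, Y2=0.
Test 1: faults giving observed Y1=1, Y2=0 are {M4 stuck-at-1, M4 inverted output, M6 stuck-at-0, M6 inverted output}.
Test 2 (A=0, B=0, C=0, D=1): fault-free M0=0, M1=0, M2=1, M3=0, M4=0, M5=0, M6=0 → Y1=0, Y2=0; observed Y1=0, Y2=0. Eliminates M4 stuck-at-1, M4 inverted output, M6 inverted output.
Only M6 stuck-at-0 is consistent with every test.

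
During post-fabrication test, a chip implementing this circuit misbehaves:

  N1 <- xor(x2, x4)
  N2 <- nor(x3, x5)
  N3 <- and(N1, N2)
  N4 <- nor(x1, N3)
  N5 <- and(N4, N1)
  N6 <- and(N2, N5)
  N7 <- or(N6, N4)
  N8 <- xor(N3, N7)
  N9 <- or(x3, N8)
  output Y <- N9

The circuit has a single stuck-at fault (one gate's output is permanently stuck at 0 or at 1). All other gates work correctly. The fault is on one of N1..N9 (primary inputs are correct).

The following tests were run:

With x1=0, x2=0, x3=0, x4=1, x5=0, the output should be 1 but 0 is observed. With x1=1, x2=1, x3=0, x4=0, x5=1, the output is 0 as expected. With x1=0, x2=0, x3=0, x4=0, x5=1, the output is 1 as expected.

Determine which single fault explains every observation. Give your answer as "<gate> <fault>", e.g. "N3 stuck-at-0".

N5 stuck-at-1

Fault-free values for test 1 (x1=0, x2=0, x3=0, x4=1, x5=0): N1=1, N2=1, N3=1, N4=0, N5=0, N6=0, N7=0, N8=1, N9=1, giving Y=1. Observed 0.
Test 1: faults giving observed 0 are {N4 stuck-at-1, N5 stuck-at-1, N6 stuck-at-1, N7 stuck-at-1, N8 stuck-at-0, N9 stuck-at-0}.
Test 2 (x1=1, x2=1, x3=0, x4=0, x5=1): fault-free N1=1, N2=0, N3=0, N4=0, N5=0, N6=0, N7=0, N8=0, N9=0 → 0; observed 0. Eliminates N4 stuck-at-1, N6 stuck-at-1, N7 stuck-at-1.
Test 3 (x1=0, x2=0, x3=0, x4=0, x5=1): fault-free N1=0, N2=0, N3=0, N4=1, N5=0, N6=0, N7=1, N8=1, N9=1 → 1; observed 1. Eliminates N8 stuck-at-0, N9 stuck-at-0.
Only N5 stuck-at-1 is consistent with every test.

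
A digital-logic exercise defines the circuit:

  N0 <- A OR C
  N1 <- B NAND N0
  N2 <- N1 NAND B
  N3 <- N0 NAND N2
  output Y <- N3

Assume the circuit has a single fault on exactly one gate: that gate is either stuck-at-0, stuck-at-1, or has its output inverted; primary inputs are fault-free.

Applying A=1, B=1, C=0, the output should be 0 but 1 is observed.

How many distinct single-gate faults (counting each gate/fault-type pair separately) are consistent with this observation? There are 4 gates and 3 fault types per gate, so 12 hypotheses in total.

8

Fault-free: N0=1, N1=0, N2=1, N3=0 → 0. Observed 1.
  N0 stuck-at-0: output 1 ✓
  N0 stuck-at-1: output 0 ✗
  N0 inverted output: output 1 ✓
  N1 stuck-at-0: output 0 ✗
  N1 stuck-at-1: output 1 ✓
  N1 inverted output: output 1 ✓
  N2 stuck-at-0: output 1 ✓
  N2 stuck-at-1: output 0 ✗
  N2 inverted output: output 1 ✓
  N3 stuck-at-0: output 0 ✗
  N3 stuck-at-1: output 1 ✓
  N3 inverted output: output 1 ✓
Consistent faults: {N0 stuck-at-0, N0 inverted output, N1 stuck-at-1, N1 inverted output, N2 stuck-at-0, N2 inverted output, N3 stuck-at-1, N3 inverted output} — 8 in all.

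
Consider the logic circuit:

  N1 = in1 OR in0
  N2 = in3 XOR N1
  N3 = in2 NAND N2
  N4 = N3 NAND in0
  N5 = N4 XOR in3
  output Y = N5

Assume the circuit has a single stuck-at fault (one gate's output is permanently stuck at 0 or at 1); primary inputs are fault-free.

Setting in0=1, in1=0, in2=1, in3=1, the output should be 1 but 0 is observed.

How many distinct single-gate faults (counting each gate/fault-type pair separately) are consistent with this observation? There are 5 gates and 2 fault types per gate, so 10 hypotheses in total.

Fault-free: N1=1, N2=0, N3=1, N4=0, N5=1 → 1. Observed 0.
  N1 stuck-at-0: output 0 ✓
  N1 stuck-at-1: output 1 ✗
  N2 stuck-at-0: output 1 ✗
  N2 stuck-at-1: output 0 ✓
  N3 stuck-at-0: output 0 ✓
  N3 stuck-at-1: output 1 ✗
  N4 stuck-at-0: output 1 ✗
  N4 stuck-at-1: output 0 ✓
  N5 stuck-at-0: output 0 ✓
  N5 stuck-at-1: output 1 ✗
Consistent faults: {N1 stuck-at-0, N2 stuck-at-1, N3 stuck-at-0, N4 stuck-at-1, N5 stuck-at-0} — 5 in all.

5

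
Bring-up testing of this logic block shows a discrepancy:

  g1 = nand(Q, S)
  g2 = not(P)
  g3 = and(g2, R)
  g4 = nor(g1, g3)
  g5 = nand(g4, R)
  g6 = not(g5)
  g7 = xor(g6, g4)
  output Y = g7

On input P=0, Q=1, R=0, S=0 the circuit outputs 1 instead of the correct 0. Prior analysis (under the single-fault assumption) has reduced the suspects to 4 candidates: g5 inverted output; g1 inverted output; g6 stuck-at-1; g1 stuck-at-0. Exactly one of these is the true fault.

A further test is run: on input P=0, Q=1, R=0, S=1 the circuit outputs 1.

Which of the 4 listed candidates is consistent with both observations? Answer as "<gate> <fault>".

g1 stuck-at-0

Evaluate each candidate on input P=0, Q=1, R=0, S=1:
  g5 inverted output: g1=0, g2=1, g3=0, g4=1, g5=0 [inverted output], g6=1, g7=0 → 0 — eliminated
  g1 inverted output: g1=1 [inverted output], g2=1, g3=0, g4=0, g5=1, g6=0, g7=0 → 0 — eliminated
  g6 stuck-at-1: g1=0, g2=1, g3=0, g4=1, g5=1, g6=1 [stuck-at-1], g7=0 → 0 — eliminated
  g1 stuck-at-0: g1=0 [stuck-at-0], g2=1, g3=0, g4=1, g5=1, g6=0, g7=1 → 1 — matches
Only g1 stuck-at-0 reproduces the observed 1.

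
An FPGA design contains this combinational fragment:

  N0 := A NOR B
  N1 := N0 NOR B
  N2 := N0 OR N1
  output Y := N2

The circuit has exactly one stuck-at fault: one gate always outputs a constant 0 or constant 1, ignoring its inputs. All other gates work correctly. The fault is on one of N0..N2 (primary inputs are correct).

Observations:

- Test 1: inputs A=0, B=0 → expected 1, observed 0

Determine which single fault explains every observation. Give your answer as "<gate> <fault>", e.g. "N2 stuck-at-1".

N2 stuck-at-0

Fault-free values for test 1 (A=0, B=0): N0=1, N1=0, N2=1, giving Y=1. Observed 0.
Test 1: faults giving observed 0 are {N2 stuck-at-0}.
Only N2 stuck-at-0 is consistent with every test.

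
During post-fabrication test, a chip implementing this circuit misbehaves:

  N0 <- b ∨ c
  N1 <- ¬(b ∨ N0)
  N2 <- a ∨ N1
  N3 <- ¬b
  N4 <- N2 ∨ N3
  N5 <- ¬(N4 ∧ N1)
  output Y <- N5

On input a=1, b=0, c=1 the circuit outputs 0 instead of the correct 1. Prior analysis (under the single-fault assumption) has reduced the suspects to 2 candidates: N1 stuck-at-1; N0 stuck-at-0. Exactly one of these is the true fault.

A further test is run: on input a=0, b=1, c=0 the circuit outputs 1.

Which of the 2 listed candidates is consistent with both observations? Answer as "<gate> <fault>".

Evaluate each candidate on input a=0, b=1, c=0:
  N1 stuck-at-1: N0=1, N1=1 [stuck-at-1], N2=1, N3=0, N4=1, N5=0 → 0 — eliminated
  N0 stuck-at-0: N0=0 [stuck-at-0], N1=0, N2=0, N3=0, N4=0, N5=1 → 1 — matches
Only N0 stuck-at-0 reproduces the observed 1.

N0 stuck-at-0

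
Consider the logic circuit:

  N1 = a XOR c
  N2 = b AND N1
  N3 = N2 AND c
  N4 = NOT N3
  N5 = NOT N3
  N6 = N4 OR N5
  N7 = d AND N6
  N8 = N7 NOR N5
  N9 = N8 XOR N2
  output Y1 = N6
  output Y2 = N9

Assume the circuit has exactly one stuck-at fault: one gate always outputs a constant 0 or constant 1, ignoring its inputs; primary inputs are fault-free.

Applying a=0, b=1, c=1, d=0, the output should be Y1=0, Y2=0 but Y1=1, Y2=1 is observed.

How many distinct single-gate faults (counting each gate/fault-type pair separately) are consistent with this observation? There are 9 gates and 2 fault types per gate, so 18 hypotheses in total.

2

Fault-free: N1=1, N2=1, N3=1, N4=0, N5=0, N6=0, N7=0, N8=1, N9=0 → Y1=0, Y2=0. Observed Y1=1, Y2=1.
  N1: none of the 2 fault types match ✗
  N2: none of the 2 fault types match ✗
  N3: stuck-at-0 ✓; others ✗
  N4: none of the 2 fault types match ✗
  N5: stuck-at-1 ✓; others ✗
  N6: none of the 2 fault types match ✗
  N7: none of the 2 fault types match ✗
  N8: none of the 2 fault types match ✗
  N9: none of the 2 fault types match ✗
Consistent faults: {N3 stuck-at-0, N5 stuck-at-1} — 2 in all.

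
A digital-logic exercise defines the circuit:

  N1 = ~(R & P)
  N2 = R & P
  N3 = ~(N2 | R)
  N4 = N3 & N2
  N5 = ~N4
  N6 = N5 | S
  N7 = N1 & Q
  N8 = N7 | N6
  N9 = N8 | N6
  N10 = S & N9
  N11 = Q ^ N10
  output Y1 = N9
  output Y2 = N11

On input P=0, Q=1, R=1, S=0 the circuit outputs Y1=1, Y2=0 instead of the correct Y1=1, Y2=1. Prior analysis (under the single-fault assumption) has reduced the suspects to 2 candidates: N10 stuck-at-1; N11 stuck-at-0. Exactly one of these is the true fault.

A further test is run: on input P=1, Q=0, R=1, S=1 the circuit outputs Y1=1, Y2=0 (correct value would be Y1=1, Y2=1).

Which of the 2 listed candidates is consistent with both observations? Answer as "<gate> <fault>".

N11 stuck-at-0

Evaluate each candidate on input P=1, Q=0, R=1, S=1:
  N10 stuck-at-1: N1=0, N2=1, N3=0, N4=0, N5=1, N6=1, N7=0, N8=1, N9=1, N10=1 [stuck-at-1], N11=1 → Y1=1, Y2=1 — eliminated
  N11 stuck-at-0: N1=0, N2=1, N3=0, N4=0, N5=1, N6=1, N7=0, N8=1, N9=1, N10=1, N11=0 [stuck-at-0] → Y1=1, Y2=0 — matches
Only N11 stuck-at-0 reproduces the observed Y1=1, Y2=0.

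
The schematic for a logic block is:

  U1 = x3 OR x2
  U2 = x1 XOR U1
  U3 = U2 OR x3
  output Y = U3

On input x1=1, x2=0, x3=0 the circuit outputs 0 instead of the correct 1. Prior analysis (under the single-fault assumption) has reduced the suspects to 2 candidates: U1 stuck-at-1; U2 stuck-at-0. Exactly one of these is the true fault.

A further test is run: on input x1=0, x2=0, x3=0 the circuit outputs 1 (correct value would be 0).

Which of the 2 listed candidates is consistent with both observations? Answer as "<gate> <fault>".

U1 stuck-at-1

Evaluate each candidate on input x1=0, x2=0, x3=0:
  U1 stuck-at-1: U1=1 [stuck-at-1], U2=1, U3=1 → 1 — matches
  U2 stuck-at-0: U1=0, U2=0 [stuck-at-0], U3=0 → 0 — eliminated
Only U1 stuck-at-1 reproduces the observed 1.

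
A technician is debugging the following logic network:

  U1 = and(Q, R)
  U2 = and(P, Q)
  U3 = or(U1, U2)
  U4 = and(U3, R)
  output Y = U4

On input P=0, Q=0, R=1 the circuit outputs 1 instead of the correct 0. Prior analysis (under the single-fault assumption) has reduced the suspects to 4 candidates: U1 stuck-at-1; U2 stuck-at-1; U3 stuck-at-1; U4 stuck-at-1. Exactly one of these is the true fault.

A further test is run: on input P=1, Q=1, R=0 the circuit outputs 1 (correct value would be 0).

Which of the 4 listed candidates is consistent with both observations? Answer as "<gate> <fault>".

U4 stuck-at-1

Evaluate each candidate on input P=1, Q=1, R=0:
  U1 stuck-at-1: U1=1 [stuck-at-1], U2=1, U3=1, U4=0 → 0 — eliminated
  U2 stuck-at-1: U1=0, U2=1 [stuck-at-1], U3=1, U4=0 → 0 — eliminated
  U3 stuck-at-1: U1=0, U2=1, U3=1 [stuck-at-1], U4=0 → 0 — eliminated
  U4 stuck-at-1: U1=0, U2=1, U3=1, U4=1 [stuck-at-1] → 1 — matches
Only U4 stuck-at-1 reproduces the observed 1.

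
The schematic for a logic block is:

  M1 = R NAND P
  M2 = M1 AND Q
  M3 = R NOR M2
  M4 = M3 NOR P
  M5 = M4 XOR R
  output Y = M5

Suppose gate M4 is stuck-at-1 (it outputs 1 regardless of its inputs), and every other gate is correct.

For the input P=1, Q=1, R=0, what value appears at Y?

1

Propagate with M4 forced: M1=1, M2=1, M3=0, M4=1 [stuck-at-1], M5=1.
So Y = 1. (Without the fault it would be 0.)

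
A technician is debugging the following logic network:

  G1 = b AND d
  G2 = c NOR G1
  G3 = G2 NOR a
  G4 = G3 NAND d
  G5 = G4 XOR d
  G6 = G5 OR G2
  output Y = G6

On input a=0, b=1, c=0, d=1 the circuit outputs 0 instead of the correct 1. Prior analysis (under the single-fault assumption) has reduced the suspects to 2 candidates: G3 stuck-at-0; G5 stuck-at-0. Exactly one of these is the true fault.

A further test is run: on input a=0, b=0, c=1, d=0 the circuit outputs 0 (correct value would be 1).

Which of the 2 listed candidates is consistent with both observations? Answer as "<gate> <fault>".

Evaluate each candidate on input a=0, b=0, c=1, d=0:
  G3 stuck-at-0: G1=0, G2=0, G3=0 [stuck-at-0], G4=1, G5=1, G6=1 → 1 — eliminated
  G5 stuck-at-0: G1=0, G2=0, G3=1, G4=1, G5=0 [stuck-at-0], G6=0 → 0 — matches
Only G5 stuck-at-0 reproduces the observed 0.

G5 stuck-at-0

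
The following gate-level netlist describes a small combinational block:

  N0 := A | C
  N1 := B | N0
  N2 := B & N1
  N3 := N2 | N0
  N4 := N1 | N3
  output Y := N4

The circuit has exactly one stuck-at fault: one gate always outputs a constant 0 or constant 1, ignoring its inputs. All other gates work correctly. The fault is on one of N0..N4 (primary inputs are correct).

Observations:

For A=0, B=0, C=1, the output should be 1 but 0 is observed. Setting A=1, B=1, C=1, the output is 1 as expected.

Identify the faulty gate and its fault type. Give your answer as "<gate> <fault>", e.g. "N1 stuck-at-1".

N0 stuck-at-0

Fault-free values for test 1 (A=0, B=0, C=1): N0=1, N1=1, N2=0, N3=1, N4=1, giving Y=1. Observed 0.
Test 1: faults giving observed 0 are {N0 stuck-at-0, N4 stuck-at-0}.
Test 2 (A=1, B=1, C=1): fault-free N0=1, N1=1, N2=1, N3=1, N4=1 → 1; observed 1. Eliminates N4 stuck-at-0.
Only N0 stuck-at-0 is consistent with every test.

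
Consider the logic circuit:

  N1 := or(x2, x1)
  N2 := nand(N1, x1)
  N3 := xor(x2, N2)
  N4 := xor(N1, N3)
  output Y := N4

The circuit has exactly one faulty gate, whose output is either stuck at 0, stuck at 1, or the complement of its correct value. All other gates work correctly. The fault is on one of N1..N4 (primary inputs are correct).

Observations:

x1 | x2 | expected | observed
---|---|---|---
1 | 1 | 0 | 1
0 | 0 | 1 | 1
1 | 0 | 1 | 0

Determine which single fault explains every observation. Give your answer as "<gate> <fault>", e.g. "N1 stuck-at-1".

Fault-free values for test 1 (x1=1, x2=1): N1=1, N2=0, N3=1, N4=0, giving Y=0. Observed 1.
Test 1: faults giving observed 1 are {N2 stuck-at-1, N2 inverted output, N3 stuck-at-0, N3 inverted output, N4 stuck-at-1, N4 inverted output}.
Test 2 (x1=0, x2=0): fault-free N1=0, N2=1, N3=1, N4=1 → 1; observed 1. Eliminates N2 inverted output, N3 stuck-at-0, N3 inverted output, N4 inverted output.
Test 3 (x1=1, x2=0): fault-free N1=1, N2=0, N3=0, N4=1 → 1; observed 0. Eliminates N4 stuck-at-1.
Only N2 stuck-at-1 is consistent with every test.

N2 stuck-at-1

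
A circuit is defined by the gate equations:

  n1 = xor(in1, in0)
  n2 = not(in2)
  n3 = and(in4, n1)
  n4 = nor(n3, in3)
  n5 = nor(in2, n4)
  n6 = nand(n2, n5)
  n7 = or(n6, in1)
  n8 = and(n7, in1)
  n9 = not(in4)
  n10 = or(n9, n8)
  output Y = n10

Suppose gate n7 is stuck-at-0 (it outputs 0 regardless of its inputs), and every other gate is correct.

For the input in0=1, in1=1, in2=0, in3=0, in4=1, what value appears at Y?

Propagate with n7 forced: n1=0, n2=1, n3=0, n4=1, n5=0, n6=1, n7=0 [stuck-at-0], n8=0, n9=0, n10=0.
So Y = 0. (Without the fault it would be 1.)

0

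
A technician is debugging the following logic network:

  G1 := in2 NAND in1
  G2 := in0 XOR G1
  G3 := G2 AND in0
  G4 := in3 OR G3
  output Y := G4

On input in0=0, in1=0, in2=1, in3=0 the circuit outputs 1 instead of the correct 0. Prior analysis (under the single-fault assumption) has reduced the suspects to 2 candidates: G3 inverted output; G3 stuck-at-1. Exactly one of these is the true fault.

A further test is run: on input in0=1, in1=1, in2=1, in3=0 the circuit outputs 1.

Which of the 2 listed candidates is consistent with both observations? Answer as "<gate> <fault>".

Evaluate each candidate on input in0=1, in1=1, in2=1, in3=0:
  G3 inverted output: G1=0, G2=1, G3=0 [inverted output], G4=0 → 0 — eliminated
  G3 stuck-at-1: G1=0, G2=1, G3=1 [stuck-at-1], G4=1 → 1 — matches
Only G3 stuck-at-1 reproduces the observed 1.

G3 stuck-at-1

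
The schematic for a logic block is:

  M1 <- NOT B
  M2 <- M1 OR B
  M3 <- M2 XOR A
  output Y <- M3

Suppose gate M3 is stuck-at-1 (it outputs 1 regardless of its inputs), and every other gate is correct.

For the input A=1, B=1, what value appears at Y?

1

Propagate with M3 forced: M1=0, M2=1, M3=1 [stuck-at-1].
So Y = 1. (Without the fault it would be 0.)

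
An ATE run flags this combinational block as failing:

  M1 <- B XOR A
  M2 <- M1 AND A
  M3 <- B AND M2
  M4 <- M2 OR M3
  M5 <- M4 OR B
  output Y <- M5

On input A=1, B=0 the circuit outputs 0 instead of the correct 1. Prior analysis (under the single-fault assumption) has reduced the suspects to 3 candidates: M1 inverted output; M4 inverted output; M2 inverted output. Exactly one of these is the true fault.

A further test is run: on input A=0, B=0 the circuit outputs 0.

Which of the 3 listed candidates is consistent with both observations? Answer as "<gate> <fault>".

M1 inverted output

Evaluate each candidate on input A=0, B=0:
  M1 inverted output: M1=1 [inverted output], M2=0, M3=0, M4=0, M5=0 → 0 — matches
  M4 inverted output: M1=0, M2=0, M3=0, M4=1 [inverted output], M5=1 → 1 — eliminated
  M2 inverted output: M1=0, M2=1 [inverted output], M3=0, M4=1, M5=1 → 1 — eliminated
Only M1 inverted output reproduces the observed 0.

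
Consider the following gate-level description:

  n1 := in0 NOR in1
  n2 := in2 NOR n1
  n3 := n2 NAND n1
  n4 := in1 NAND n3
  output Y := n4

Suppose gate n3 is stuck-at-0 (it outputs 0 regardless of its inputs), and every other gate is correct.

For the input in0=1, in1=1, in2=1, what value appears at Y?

Propagate with n3 forced: n1=0, n2=0, n3=0 [stuck-at-0], n4=1.
So Y = 1. (Without the fault it would be 0.)

1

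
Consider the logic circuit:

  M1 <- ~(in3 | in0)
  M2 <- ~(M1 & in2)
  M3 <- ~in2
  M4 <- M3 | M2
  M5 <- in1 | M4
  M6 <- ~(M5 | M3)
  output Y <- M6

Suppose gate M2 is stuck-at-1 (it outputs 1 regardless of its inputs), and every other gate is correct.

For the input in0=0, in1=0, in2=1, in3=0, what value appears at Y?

0

Propagate with M2 forced: M1=1, M2=1 [stuck-at-1], M3=0, M4=1, M5=1, M6=0.
So Y = 0. (Without the fault it would be 1.)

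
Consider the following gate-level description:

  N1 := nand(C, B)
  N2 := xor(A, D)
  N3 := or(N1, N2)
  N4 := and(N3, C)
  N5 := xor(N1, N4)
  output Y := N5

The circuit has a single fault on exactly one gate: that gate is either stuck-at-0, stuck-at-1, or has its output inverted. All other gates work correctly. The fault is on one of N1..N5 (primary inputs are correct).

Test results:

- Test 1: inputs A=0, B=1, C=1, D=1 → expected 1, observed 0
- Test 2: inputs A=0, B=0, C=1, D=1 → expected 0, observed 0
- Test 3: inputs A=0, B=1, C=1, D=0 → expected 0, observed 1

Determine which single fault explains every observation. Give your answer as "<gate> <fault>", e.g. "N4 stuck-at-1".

Fault-free values for test 1 (A=0, B=1, C=1, D=1): N1=0, N2=1, N3=1, N4=1, N5=1, giving Y=1. Observed 0.
Test 1: faults giving observed 0 are {N1 stuck-at-1, N1 inverted output, N2 stuck-at-0, N2 inverted output, N3 stuck-at-0, N3 inverted output, N4 stuck-at-0, N4 inverted output, N5 stuck-at-0, N5 inverted output}.
Test 2 (A=0, B=0, C=1, D=1): fault-free N1=1, N2=1, N3=1, N4=1, N5=0 → 0; observed 0. Eliminates N1 inverted output, N3 stuck-at-0, N3 inverted output, N4 stuck-at-0, N4 inverted output, N5 inverted output.
Test 3 (A=0, B=1, C=1, D=0): fault-free N1=0, N2=0, N3=0, N4=0, N5=0 → 0; observed 1. Eliminates N1 stuck-at-1, N2 stuck-at-0, N5 stuck-at-0.
Only N2 inverted output is consistent with every test.

N2 inverted output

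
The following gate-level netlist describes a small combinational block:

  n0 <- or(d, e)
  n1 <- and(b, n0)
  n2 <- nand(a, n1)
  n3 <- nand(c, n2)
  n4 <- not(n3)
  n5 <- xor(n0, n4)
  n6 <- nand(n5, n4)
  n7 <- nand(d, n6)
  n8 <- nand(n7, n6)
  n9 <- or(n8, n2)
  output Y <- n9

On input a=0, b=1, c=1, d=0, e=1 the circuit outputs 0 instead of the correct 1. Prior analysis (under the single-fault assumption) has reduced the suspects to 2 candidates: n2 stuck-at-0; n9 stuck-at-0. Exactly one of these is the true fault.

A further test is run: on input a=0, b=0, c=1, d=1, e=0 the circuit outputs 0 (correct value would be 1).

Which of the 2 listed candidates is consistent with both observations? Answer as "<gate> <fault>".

n9 stuck-at-0

Evaluate each candidate on input a=0, b=0, c=1, d=1, e=0:
  n2 stuck-at-0: n0=1, n1=0, n2=0 [stuck-at-0], n3=1, n4=0, n5=1, n6=1, n7=0, n8=1, n9=1 → 1 — eliminated
  n9 stuck-at-0: n0=1, n1=0, n2=1, n3=0, n4=1, n5=0, n6=1, n7=0, n8=1, n9=0 [stuck-at-0] → 0 — matches
Only n9 stuck-at-0 reproduces the observed 0.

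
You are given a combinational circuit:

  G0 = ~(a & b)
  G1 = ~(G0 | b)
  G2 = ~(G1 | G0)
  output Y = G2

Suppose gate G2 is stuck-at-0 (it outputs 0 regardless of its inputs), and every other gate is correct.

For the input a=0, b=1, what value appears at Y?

0

Propagate with G2 forced: G0=1, G1=0, G2=0 [stuck-at-0].
So Y = 0. (Same as the fault-free value — the fault is masked on this input.)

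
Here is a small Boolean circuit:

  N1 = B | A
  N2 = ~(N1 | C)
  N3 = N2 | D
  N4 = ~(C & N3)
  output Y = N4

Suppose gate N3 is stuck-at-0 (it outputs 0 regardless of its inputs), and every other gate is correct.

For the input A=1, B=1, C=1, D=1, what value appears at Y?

1

Propagate with N3 forced: N1=1, N2=0, N3=0 [stuck-at-0], N4=1.
So Y = 1. (Without the fault it would be 0.)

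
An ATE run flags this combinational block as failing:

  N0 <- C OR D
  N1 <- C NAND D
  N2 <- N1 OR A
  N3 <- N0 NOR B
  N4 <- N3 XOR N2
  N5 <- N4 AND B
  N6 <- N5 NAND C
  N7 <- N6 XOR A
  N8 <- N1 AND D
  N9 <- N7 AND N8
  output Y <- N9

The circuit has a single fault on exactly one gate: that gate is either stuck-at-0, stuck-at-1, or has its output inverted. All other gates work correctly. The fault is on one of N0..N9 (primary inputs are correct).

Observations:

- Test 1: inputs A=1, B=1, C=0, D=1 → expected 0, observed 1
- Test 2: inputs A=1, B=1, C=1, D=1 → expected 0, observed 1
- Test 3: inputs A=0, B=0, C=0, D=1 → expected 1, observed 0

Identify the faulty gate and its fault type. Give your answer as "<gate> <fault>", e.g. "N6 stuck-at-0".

N9 inverted output

Fault-free values for test 1 (A=1, B=1, C=0, D=1): N0=1, N1=1, N2=1, N3=0, N4=1, N5=1, N6=1, N7=0, N8=1, N9=0, giving Y=0. Observed 1.
Test 1: faults giving observed 1 are {N6 stuck-at-0, N6 inverted output, N7 stuck-at-1, N7 inverted output, N9 stuck-at-1, N9 inverted output}.
Test 2 (A=1, B=1, C=1, D=1): fault-free N0=1, N1=0, N2=1, N3=0, N4=1, N5=1, N6=0, N7=1, N8=0, N9=0 → 0; observed 1. Eliminates N6 stuck-at-0, N6 inverted output, N7 stuck-at-1, N7 inverted output.
Test 3 (A=0, B=0, C=0, D=1): fault-free N0=1, N1=1, N2=1, N3=0, N4=1, N5=0, N6=1, N7=1, N8=1, N9=1 → 1; observed 0. Eliminates N9 stuck-at-1.
Only N9 inverted output is consistent with every test.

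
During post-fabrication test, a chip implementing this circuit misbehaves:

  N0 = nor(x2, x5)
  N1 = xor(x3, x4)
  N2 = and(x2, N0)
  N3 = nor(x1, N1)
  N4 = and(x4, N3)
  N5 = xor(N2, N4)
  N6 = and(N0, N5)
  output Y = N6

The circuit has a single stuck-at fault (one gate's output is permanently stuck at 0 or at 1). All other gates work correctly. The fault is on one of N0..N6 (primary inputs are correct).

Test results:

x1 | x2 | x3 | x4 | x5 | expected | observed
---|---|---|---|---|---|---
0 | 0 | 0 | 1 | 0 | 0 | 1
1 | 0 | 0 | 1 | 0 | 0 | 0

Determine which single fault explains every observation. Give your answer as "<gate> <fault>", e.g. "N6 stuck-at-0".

N1 stuck-at-0

Fault-free values for test 1 (x1=0, x2=0, x3=0, x4=1, x5=0): N0=1, N1=1, N2=0, N3=0, N4=0, N5=0, N6=0, giving Y=0. Observed 1.
Test 1: faults giving observed 1 are {N1 stuck-at-0, N2 stuck-at-1, N3 stuck-at-1, N4 stuck-at-1, N5 stuck-at-1, N6 stuck-at-1}.
Test 2 (x1=1, x2=0, x3=0, x4=1, x5=0): fault-free N0=1, N1=1, N2=0, N3=0, N4=0, N5=0, N6=0 → 0; observed 0. Eliminates N2 stuck-at-1, N3 stuck-at-1, N4 stuck-at-1, N5 stuck-at-1, N6 stuck-at-1.
Only N1 stuck-at-0 is consistent with every test.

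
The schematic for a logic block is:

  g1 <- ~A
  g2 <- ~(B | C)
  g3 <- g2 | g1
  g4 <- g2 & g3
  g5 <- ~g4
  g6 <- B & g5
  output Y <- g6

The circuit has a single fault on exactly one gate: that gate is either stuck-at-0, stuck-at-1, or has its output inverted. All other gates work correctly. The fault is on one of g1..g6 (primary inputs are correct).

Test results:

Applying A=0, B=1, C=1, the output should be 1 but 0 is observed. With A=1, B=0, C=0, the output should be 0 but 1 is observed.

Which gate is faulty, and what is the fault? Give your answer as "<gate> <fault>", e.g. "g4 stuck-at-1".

Fault-free values for test 1 (A=0, B=1, C=1): g1=1, g2=0, g3=1, g4=0, g5=1, g6=1, giving Y=1. Observed 0.
Test 1: faults giving observed 0 are {g2 stuck-at-1, g2 inverted output, g4 stuck-at-1, g4 inverted output, g5 stuck-at-0, g5 inverted output, g6 stuck-at-0, g6 inverted output}.
Test 2 (A=1, B=0, C=0): fault-free g1=0, g2=1, g3=1, g4=1, g5=0, g6=0 → 0; observed 1. Eliminates g2 stuck-at-1, g2 inverted output, g4 stuck-at-1, g4 inverted output, g5 stuck-at-0, g5 inverted output, g6 stuck-at-0.
Only g6 inverted output is consistent with every test.

g6 inverted output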